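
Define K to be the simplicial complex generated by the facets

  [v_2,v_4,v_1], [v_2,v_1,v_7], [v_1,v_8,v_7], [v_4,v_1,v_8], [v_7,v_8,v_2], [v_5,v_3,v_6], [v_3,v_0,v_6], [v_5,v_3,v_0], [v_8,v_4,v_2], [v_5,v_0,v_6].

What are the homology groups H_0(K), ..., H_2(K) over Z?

We work with the vertex ordering v_0 < v_1 < v_2 < v_3 < v_4 < v_5 < v_6 < v_7 < v_8. The simplices of K, each written with vertices in increasing order, are:

  0-simplices (9): [v_0], [v_1], [v_2], [v_3], [v_4], [v_5], [v_6], [v_7], [v_8]
  1-simplices (15): (15 of them)
  2-simplices (10): [v_0,v_3,v_5], [v_0,v_3,v_6], [v_0,v_5,v_6], [v_1,v_2,v_4], [v_1,v_2,v_7], [v_1,v_4,v_8], [v_1,v_7,v_8], [v_2,v_4,v_8], [v_2,v_7,v_8], [v_3,v_5,v_6]

so the chain groups are C_0 ≅ Z^9, C_1 ≅ Z^15, C_2 ≅ Z^10.

Boundary ∂_1: C_1 → C_0 maps an edge to its endpoints' difference, ∂[p,q] = q − p. For instance
  ∂[v_2,v_8] = [v_8] − [v_2].
This gives a 9×15 integer matrix of rank 7; reducing to Smith normal form yields diagonal entries (1,1,1,1,1,1,1).

∂_2: C_2 → C_1 acts by ∂[p,q,r] = [q,r] − [p,r] + [p,q]. For instance
  ∂[v_1,v_2,v_4] = [v_2,v_4] − [v_1,v_4] + [v_1,v_2],
  ∂[v_0,v_5,v_6] = [v_5,v_6] − [v_0,v_6] + [v_0,v_5].
The resulting 15×10 matrix has rank 8, and its Smith normal form has invariant factors (1,1,1,1,1,1,1,1).

Computing H_k = (kernel of ∂_k) / (image of ∂_{k+1}):

  H_0: rank C_0 − rank ∂_1 = 9 − 7 = 2, and the invariant factors of ∂_1 are all 1, so H_0 ≅ Z^2.
  H_1: rank ker ∂_1 − rank ∂_2 = (15 − 7) − 8 = 0, and the invariant factors of ∂_2 are all 1, so H_1 ≅ 0.
  H_2: rank ker ∂_2 − rank ∂_3 = (10 − 8) − 0 = 2, and there is no ∂_3, so H_2 ≅ Z^2.

H_0 ≅ Z^2,  H_1 = 0,  H_2 ≅ Z^2.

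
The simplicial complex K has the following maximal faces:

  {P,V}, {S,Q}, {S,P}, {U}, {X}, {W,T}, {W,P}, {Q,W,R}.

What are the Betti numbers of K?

We work with the vertex ordering P < Q < R < S < T < U < V < W < X. The simplices of K, each written with vertices in increasing order, are:

  0-simplices (9): P, Q, R, S, T, U, V, W, X
  1-simplices (8): PS, PV, PW, QR, QS, QW, RW, TW
  2-simplices (1): QRW

Hence C_0 ≅ Z^9, C_1 ≅ Z^8, C_2 ≅ Z^1.

Boundary ∂_1: C_1 → C_0 is given by ∂[p,q] = [q] − [p]. For instance
  ∂PS = S − P.
The resulting 9×8 matrix has rank 6, and its Smith normal form has invariant factors (1,1,1,1,1,1).

Boundary ∂_2: C_2 → C_1 acts by ∂[p,q,r] = [q,r] − [p,r] + [p,q]. For instance
  ∂QRW = RW − QW + QR.
The 8×1 boundary matrix has rank 1 and Smith normal form diag(1).

Computing H_k = (kernel of ∂_k) / (image of ∂_{k+1}):

  H_0: rank C_0 − rank ∂_1 = 9 − 6 = 3, and the invariant factors of ∂_1 are all 1, so H_0 = Z^3.
  H_1: rank ker ∂_1 − rank ∂_2 = (8 − 6) − 1 = 1, and the invariant factors of ∂_2 are all 1, so H_1 = Z.
  H_2: rank ker ∂_2 − rank ∂_3 = (1 − 1) − 0 = 0, and there is no ∂_3, so H_2 = 0.

Hence the Betti numbers are b_0 = 3, b_1 = 1, b_2 = 0.

b_0 = 3, b_1 = 1, b_2 = 0.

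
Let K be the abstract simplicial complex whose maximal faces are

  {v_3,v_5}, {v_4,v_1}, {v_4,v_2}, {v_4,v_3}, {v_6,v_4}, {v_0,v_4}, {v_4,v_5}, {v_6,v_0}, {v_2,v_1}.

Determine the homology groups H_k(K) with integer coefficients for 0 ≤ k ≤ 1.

K has 7 vertices, 9 edges.
rank ∂_0 = 0, rank ∂_1 = 6 ⇒ b_0 = 7 − 0 − 6 = 1; all invariant factors of ∂_1 are 1 so no torsion. So H_0 = Z.
rank ∂_1 = 6, rank ∂_2 = 0 ⇒ b_1 = 9 − 6 − 0 = 3. So H_1 = Z^3.

H_0 = Z,  H_1 = Z^3.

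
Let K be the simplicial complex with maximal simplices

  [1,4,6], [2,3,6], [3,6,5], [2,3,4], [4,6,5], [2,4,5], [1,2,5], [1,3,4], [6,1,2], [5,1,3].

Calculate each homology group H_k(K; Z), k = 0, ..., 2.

H_0 ≅ Z,  H_1 ≅ Z_2,  H_2 = 0.

We work with the vertex ordering 1 < 2 < 3 < 4 < 5 < 6. The simplices of K, each written with vertices in increasing order, are:

  0-simplices (6): [1], [2], [3], [4], [5], [6]
  1-simplices (15): [1,2], [1,3], [1,4], [1,5], [1,6], [2,3], [2,4], [2,5], [2,6], [3,4], [3,5], [3,6], [4,5], [4,6], [5,6]
  2-simplices (10): [1,2,5], [1,2,6], [1,3,4], [1,3,5], [1,4,6], [2,3,4], [2,3,6], [2,4,5], [3,5,6], [4,5,6]

giving chain groups C_0 ≅ Z^6, C_1 ≅ Z^15, C_2 ≅ Z^10.

∂_1: C_1 → C_0 is given by ∂[p,q] = [q] − [p].
This gives a 6×15 integer matrix of rank 5; reducing to Smith normal form yields diagonal entries (1,1,1,1,1).

Boundary ∂_2: C_2 → C_1 acts by ∂[p,q,r] = [q,r] − [p,r] + [p,q]. For instance
  ∂[1,4,6] = [4,6] − [1,6] + [1,4],
  ∂[4,5,6] = [5,6] − [4,6] + [4,5].
The resulting 15×10 matrix has rank 10, and its Smith normal form has invariant factors (1,1,1,1,1,1,1,1,1,2).

Computing H_k = (kernel of ∂_k) / (image of ∂_{k+1}):

  H_0: rank C_0 − rank ∂_1 = 6 − 5 = 1, and the invariant factors of ∂_1 are all 1, so H_0 = Z.
  H_1: rank ker ∂_1 − rank ∂_2 = (15 − 5) − 10 = 0, and ∂_2 has invariant factor 2 > 1, so H_1 = Z_2.
  H_2: rank ker ∂_2 − rank ∂_3 = (10 − 10) − 0 = 0, and there is no ∂_3, so H_2 = 0.

As a check, the Euler characteristic is 6 − 15 + 10 = 1, which agrees with 1 − 0 + 0 = 1.
(K is a triangulation of the real projective plane RP^2.)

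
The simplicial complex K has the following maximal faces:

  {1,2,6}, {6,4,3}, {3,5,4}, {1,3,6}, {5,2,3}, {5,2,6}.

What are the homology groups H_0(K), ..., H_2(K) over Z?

H_0 = Z,  H_1 = Z,  H_2 = 0.

We work with the vertex ordering 1 < 2 < 3 < 4 < 5 < 6. The simplices of K, each written with vertices in increasing order, are:

  0-simplices (6): [1], [2], [3], [4], [5], [6]
  1-simplices (12): [1,2], [1,3], [1,6], [2,3], [2,5], [2,6], [3,4], [3,5], [3,6], [4,5], [4,6], [5,6]
  2-simplices (6): [1,2,6], [1,3,6], [2,3,5], [2,5,6], [3,4,5], [3,4,6]

so the chain groups are C_0 ≅ Z^6, C_1 ≅ Z^12, C_2 ≅ Z^6.

Boundary ∂_1: C_1 → C_0 sends each edge [p,q] (with p < q) to q − p.
The 6×12 boundary matrix has rank 5 and Smith normal form diag(1,1,1,1,1).

The boundary map ∂_2: C_2 → C_1 sends each 2-simplex [p,q,r] to [q,r] − [p,r] + [p,q]. For instance
  ∂[2,3,5] = [3,5] − [2,5] + [2,3],
  ∂[3,4,5] = [4,5] − [3,5] + [3,4].
This gives a 12×6 integer matrix of rank 6; reducing to Smith normal form yields diagonal entries (1,1,1,1,1,1).

Computing H_k = (kernel of ∂_k) / (image of ∂_{k+1}):

  H_0: rank C_0 − rank ∂_1 = 6 − 5 = 1, and the invariant factors of ∂_1 are all 1, so H_0 ≅ Z.
  H_1: rank ker ∂_1 − rank ∂_2 = (12 − 5) − 6 = 1, and the invariant factors of ∂_2 are all 1, so H_1 ≅ Z.
  H_2: rank ker ∂_2 − rank ∂_3 = (6 − 6) − 0 = 0, and there is no ∂_3, so H_2 ≅ 0.

As a check, the Euler characteristic is 6 − 12 + 6 = 0, which agrees with 1 − 1 + 0 = 0.
(K is a triangulation of the cylinder S^1 x I.)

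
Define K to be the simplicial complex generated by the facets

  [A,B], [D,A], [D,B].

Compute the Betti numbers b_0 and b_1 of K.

Order the vertices as A < B < D. Listing each simplex with vertices in this order, K has dimension 1 with simplices:

  0-simplices (3): A, B, D
  1-simplices (3): AB, AD, BD

giving chain groups C_0 ≅ Z^3, C_1 ≅ Z^3.

The boundary map ∂_1: C_1 → C_0 is given by ∂[p,q] = [q] − [p].
The resulting 3×3 matrix has rank 2, and its Smith normal form has invariant factors (1,1).

Computing H_k = (kernel of ∂_k) / (image of ∂_{k+1}):

  H_0: rank C_0 − rank ∂_1 = 3 − 2 = 1, and the invariant factors of ∂_1 are all 1, so H_0 = Z.
  H_1: rank ker ∂_1 − rank ∂_2 = (3 − 2) − 0 = 1, and there is no ∂_2, so H_1 = Z.

Hence the Betti numbers are b_0 = 1, b_1 = 1.

b_0 = 1, b_1 = 1.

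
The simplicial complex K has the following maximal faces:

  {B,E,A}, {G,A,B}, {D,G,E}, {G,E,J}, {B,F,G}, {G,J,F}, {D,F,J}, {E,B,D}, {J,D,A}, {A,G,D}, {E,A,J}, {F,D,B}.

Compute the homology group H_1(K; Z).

H_1 ≅ Z_2.

Order the vertices as A < B < D < E < F < G < J. Listing each simplex with vertices in this order, K has dimension 2 with simplices:

  0-simplices (7): A, B, D, E, F, G, J
  1-simplices (18): AB, AD, AE, AG, AJ, BD, BE, BF, BG, DE, DF, DG, DJ, EG, EJ, FG, FJ, GJ
  2-simplices (12): ABE, ABG, ADG, ADJ, AEJ, BDE, BDF, BFG, DEG, DFJ, EGJ, FGJ

so the chain groups are C_0 ≅ Z^7, C_1 ≅ Z^18, C_2 ≅ Z^12.

Boundary ∂_1: C_1 → C_0 is given by ∂[p,q] = [q] − [p]. For instance
  ∂BD = D − B.
The 7×18 boundary matrix has rank 6 and Smith normal form diag(1,1,1,1,1,1).

∂_2: C_2 → C_1 sends each 2-simplex [p,q,r] to [q,r] − [p,r] + [p,q]. For instance
  ∂EGJ = GJ − EJ + EG,
  ∂DEG = EG − DG + DE.
This gives a 18×12 integer matrix of rank 12; reducing to Smith normal form yields diagonal entries (1,1,1,1,1,1,1,1,1,1,1,2).

Computing H_k = (kernel of ∂_k) / (image of ∂_{k+1}):

  H_1: rank ker ∂_1 − rank ∂_2 = (18 − 6) − 12 = 0, and ∂_2 has invariant factor 2 > 1, so H_1 = Z_2.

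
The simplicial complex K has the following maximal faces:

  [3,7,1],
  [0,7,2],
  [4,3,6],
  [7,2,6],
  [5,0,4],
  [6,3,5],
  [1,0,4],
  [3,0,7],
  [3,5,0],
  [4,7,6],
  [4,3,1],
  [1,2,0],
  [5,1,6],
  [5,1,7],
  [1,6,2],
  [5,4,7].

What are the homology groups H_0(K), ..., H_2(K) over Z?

We work with the vertex ordering 0 < 1 < 2 < 3 < 4 < 5 < 6 < 7. The simplices of K, each written with vertices in increasing order, are:

  0-simplices (8): [0], [1], [2], [3], [4], [5], [6], [7]
  1-simplices (24): (24 of them)
  2-simplices (16): [0,1,2], [0,1,4], [0,2,7], [0,3,5], [0,3,7], [0,4,5], [1,2,6], [1,3,4], [1,3,7], [1,5,6], [1,5,7], [2,6,7], [3,4,6], [3,5,6], [4,5,7], [4,6,7]

giving chain groups C_0 ≅ Z^8, C_1 ≅ Z^24, C_2 ≅ Z^16.

Boundary ∂_1: C_1 → C_0 maps an edge to its endpoints' difference, ∂[p,q] = q − p. For instance
  ∂[1,6] = [6] − [1].
The resulting 8×24 matrix has rank 7, and its Smith normal form has invariant factors (1,1,1,1,1,1,1).

The boundary map ∂_2: C_2 → C_1 sends each 2-simplex [p,q,r] to [q,r] − [p,r] + [p,q]. For instance
  ∂[0,4,5] = [4,5] − [0,5] + [0,4],
  ∂[0,1,4] = [1,4] − [0,4] + [0,1].
The 24×16 boundary matrix has rank 15 and Smith normal form diag(1,1,1,1,1,1,1,1,1,1,1,1,1,1,1).

Reading off H_k = ker ∂_k / im ∂_{k+1}:

  H_0: rank C_0 − rank ∂_1 = 8 − 7 = 1, and the invariant factors of ∂_1 are all 1, so H_0 = Z.
  H_1: rank ker ∂_1 − rank ∂_2 = (24 − 7) − 15 = 2, and the invariant factors of ∂_2 are all 1, so H_1 = Z^2.
  H_2: rank ker ∂_2 − rank ∂_3 = (16 − 15) − 0 = 1, and there is no ∂_3, so H_2 = Z.

As a check, the Euler characteristic is 8 − 24 + 16 = 0, which agrees with 1 − 2 + 1 = 0.
(K is a triangulation of the torus T^2.)

H_0 ≅ Z,  H_1 ≅ Z^2,  H_2 ≅ Z.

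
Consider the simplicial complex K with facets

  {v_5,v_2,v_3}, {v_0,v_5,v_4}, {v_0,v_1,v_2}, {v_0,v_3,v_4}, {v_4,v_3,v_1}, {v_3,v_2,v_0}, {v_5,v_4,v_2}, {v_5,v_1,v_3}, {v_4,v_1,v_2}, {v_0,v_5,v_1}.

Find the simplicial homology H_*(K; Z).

Take the total order v_0 < v_1 < v_2 < v_3 < v_4 < v_5 on the vertex set. Then K (dimension 2) consists of the simplices:

  0-simplices (6): [v_0], [v_1], [v_2], [v_3], [v_4], [v_5]
  1-simplices (15): (15 of them)
  2-simplices (10): [v_0,v_1,v_2], [v_0,v_1,v_5], [v_0,v_2,v_3], [v_0,v_3,v_4], [v_0,v_4,v_5], [v_1,v_2,v_4], [v_1,v_3,v_4], [v_1,v_3,v_5], [v_2,v_3,v_5], [v_2,v_4,v_5]

Hence C_0 ≅ Z^6, C_1 ≅ Z^15, C_2 ≅ Z^10.

Boundary ∂_1: C_1 → C_0 maps an edge to its endpoints' difference, ∂[p,q] = q − p. For instance
  ∂[v_0,v_5] = [v_5] − [v_0].
The resulting 6×15 matrix has rank 5, and its Smith normal form has invariant factors (1,1,1,1,1).

Boundary ∂_2: C_2 → C_1 acts by ∂[p,q,r] = [q,r] − [p,r] + [p,q]. For instance
  ∂[v_1,v_2,v_4] = [v_2,v_4] − [v_1,v_4] + [v_1,v_2],
  ∂[v_0,v_3,v_4] = [v_3,v_4] − [v_0,v_4] + [v_0,v_3].
This gives a 15×10 integer matrix of rank 10; reducing to Smith normal form yields diagonal entries (1,1,1,1,1,1,1,1,1,2).

Reading off H_k = ker ∂_k / im ∂_{k+1}:

  H_0: rank C_0 − rank ∂_1 = 6 − 5 = 1, and the invariant factors of ∂_1 are all 1, so H_0 ≅ Z.
  H_1: rank ker ∂_1 − rank ∂_2 = (15 − 5) − 10 = 0, and ∂_2 has invariant factor 2 > 1, so H_1 ≅ Z/2Z.
  H_2: rank ker ∂_2 − rank ∂_3 = (10 − 10) − 0 = 0, and there is no ∂_3, so H_2 ≅ 0.

H_0 ≅ Z,  H_1 ≅ Z/2Z,  H_2 = 0.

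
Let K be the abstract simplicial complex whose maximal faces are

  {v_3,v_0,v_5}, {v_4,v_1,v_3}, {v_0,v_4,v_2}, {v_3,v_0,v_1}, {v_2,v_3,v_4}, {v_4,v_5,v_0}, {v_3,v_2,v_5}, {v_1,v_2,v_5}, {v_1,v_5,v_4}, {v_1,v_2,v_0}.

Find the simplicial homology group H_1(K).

H_1 = Z/2.

Take the total order v_0 < v_1 < v_2 < v_3 < v_4 < v_5 on the vertex set. Then K (dimension 2) consists of the simplices:

  0-simplices (6): [v_0], [v_1], [v_2], [v_3], [v_4], [v_5]
  1-simplices (15): (15 of them)
  2-simplices (10): [v_0,v_1,v_2], [v_0,v_1,v_3], [v_0,v_2,v_4], [v_0,v_3,v_5], [v_0,v_4,v_5], [v_1,v_2,v_5], [v_1,v_3,v_4], [v_1,v_4,v_5], [v_2,v_3,v_4], [v_2,v_3,v_5]

Hence C_0 ≅ Z^6, C_1 ≅ Z^15, C_2 ≅ Z^10.

∂_1: C_1 → C_0 maps an edge to its endpoints' difference, ∂[p,q] = q − p. For instance
  ∂[v_1,v_5] = [v_5] − [v_1].
This gives a 6×15 integer matrix of rank 5; reducing to Smith normal form yields diagonal entries (1,1,1,1,1).

∂_2: C_2 → C_1 sends each 2-simplex [p,q,r] to [q,r] − [p,r] + [p,q]. For instance
  ∂[v_2,v_3,v_4] = [v_3,v_4] − [v_2,v_4] + [v_2,v_3],
  ∂[v_2,v_3,v_5] = [v_3,v_5] − [v_2,v_5] + [v_2,v_3].
As a 15×10 matrix over Z this has rank 10, with invariant factors (1,1,1,1,1,1,1,1,1,2).

Now H_k = ker ∂_k / im ∂_{k+1}, so:

  H_1: rank ker ∂_1 − rank ∂_2 = (15 − 5) − 10 = 0, and ∂_2 has invariant factor 2 > 1, so H_1 = Z/2.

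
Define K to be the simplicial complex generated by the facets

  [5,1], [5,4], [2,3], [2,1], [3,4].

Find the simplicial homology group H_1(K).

H_1 = Z.

Fix the vertex order 1 < 2 < 3 < 4 < 5 and write every simplex with vertices in increasing order. Then dim K = 1 and the simplices of K are:

  0-simplices (5): [1], [2], [3], [4], [5]
  1-simplices (5): [1,2], [1,5], [2,3], [3,4], [4,5]

so the chain groups are C_0 ≅ Z^5, C_1 ≅ Z^5.

Boundary ∂_1: C_1 → C_0 sends each edge [p,q] (with p < q) to q − p. For instance
  ∂[1,2] = [2] − [1].
As a 5×5 matrix over Z this has rank 4, with invariant factors (1,1,1,1).

Reading off H_k = ker ∂_k / im ∂_{k+1}:

  H_1: rank ker ∂_1 − rank ∂_2 = (5 − 4) − 0 = 1, and there is no ∂_2, so H_1 = Z.

(K is a triangulation of the circle S^1.)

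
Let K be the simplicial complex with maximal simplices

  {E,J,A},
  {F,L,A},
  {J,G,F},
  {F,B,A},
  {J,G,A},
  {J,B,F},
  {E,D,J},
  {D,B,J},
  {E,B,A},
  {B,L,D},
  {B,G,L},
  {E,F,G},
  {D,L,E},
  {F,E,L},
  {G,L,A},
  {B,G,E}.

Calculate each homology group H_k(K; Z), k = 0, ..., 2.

H_0 = Z,  H_1 = Z^2,  H_2 = Z.

K has 8 vertices, 24 edges, 16 triangles.
rank ∂_0 = 0, rank ∂_1 = 7 ⇒ b_0 = 8 − 0 − 7 = 1; all invariant factors of ∂_1 are 1 so no torsion. So H_0 ≅ Z.
rank ∂_1 = 7, rank ∂_2 = 15 ⇒ b_1 = 24 − 7 − 15 = 2; all invariant factors of ∂_2 are 1 so no torsion. So H_1 ≅ Z^2.
rank ∂_2 = 15, rank ∂_3 = 0 ⇒ b_2 = 16 − 15 − 0 = 1. So H_2 ≅ Z.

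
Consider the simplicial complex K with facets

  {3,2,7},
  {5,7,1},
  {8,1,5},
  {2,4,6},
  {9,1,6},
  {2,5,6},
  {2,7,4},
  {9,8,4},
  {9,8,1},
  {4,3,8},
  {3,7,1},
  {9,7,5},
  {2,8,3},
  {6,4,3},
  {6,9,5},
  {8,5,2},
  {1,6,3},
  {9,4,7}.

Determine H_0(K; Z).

H_0 = Z.

We work with the vertex ordering 1 < 2 < 3 < 4 < 5 < 6 < 7 < 8 < 9. The simplices of K, each written with vertices in increasing order, are:

  0-simplices (9): [1], [2], [3], [4], [5], [6], [7], [8], [9]
  1-simplices (27): (27 of them)
  2-simplices (18): [1,3,6], [1,3,7], [1,5,7], [1,5,8], [1,6,9], [1,8,9], [2,3,7], [2,3,8], [2,4,6], [2,4,7], [2,5,6], [2,5,8], [3,4,6], [3,4,8], [4,7,9], [4,8,9], [5,6,9], [5,7,9]

so the chain groups are C_0 ≅ Z^9, C_1 ≅ Z^27, C_2 ≅ Z^18.

Boundary ∂_1: C_1 → C_0 maps an edge to its endpoints' difference, ∂[p,q] = q − p. For instance
  ∂[2,8] = [8] − [2].
The resulting 9×27 matrix has rank 8, and its Smith normal form has invariant factors (1,1,1,1,1,1,1,1).

Boundary ∂_2: C_2 → C_1 maps a triangle to the signed sum of its edges. For instance
  ∂[1,6,9] = [6,9] − [1,9] + [1,6],
  ∂[1,8,9] = [8,9] − [1,9] + [1,8].
As a 27×18 matrix over Z this has rank 18, with invariant factors (1,1,1,1,1,1,1,1,1,1,1,1,1,1,1,1,1,2).

Computing H_k = (kernel of ∂_k) / (image of ∂_{k+1}):

  H_0: rank C_0 − rank ∂_1 = 9 − 8 = 1, and the invariant factors of ∂_1 are all 1, so H_0 = Z.

(K is a triangulation of the Klein bottle.)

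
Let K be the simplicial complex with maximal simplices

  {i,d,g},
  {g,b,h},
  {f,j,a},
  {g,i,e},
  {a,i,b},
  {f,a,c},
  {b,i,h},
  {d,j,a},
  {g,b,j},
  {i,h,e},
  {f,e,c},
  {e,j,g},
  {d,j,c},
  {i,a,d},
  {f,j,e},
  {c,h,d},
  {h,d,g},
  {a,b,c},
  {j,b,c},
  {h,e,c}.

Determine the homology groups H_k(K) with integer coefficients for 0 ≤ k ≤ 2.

H_0 = Z,  H_1 = Z ⊕ Z/2,  H_2 = 0.

K has 10 vertices, 30 edges, 20 triangles.
rank ∂_0 = 0, rank ∂_1 = 9 ⇒ b_0 = 10 − 0 − 9 = 1; all invariant factors of ∂_1 are 1 so no torsion. So H_0 = Z.
rank ∂_1 = 9, rank ∂_2 = 20 ⇒ b_1 = 30 − 9 − 20 = 1; ∂_2 has invariant factor(s) [2] giving torsion. So H_1 = Z ⊕ Z/2.
rank ∂_2 = 20, rank ∂_3 = 0 ⇒ b_2 = 20 − 20 − 0 = 0. So H_2 = 0.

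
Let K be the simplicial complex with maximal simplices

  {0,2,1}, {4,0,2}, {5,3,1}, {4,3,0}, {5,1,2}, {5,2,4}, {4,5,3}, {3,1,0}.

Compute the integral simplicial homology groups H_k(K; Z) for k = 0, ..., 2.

Order the vertices as 0 < 1 < 2 < 3 < 4 < 5. Listing each simplex with vertices in this order, K has dimension 2 with simplices:

  0-simplices (6): [0], [1], [2], [3], [4], [5]
  1-simplices (12): [0,1], [0,2], [0,3], [0,4], [1,2], [1,3], [1,5], [2,4], [2,5], [3,4], [3,5], [4,5]
  2-simplices (8): [0,1,2], [0,1,3], [0,2,4], [0,3,4], [1,2,5], [1,3,5], [2,4,5], [3,4,5]

Hence C_0 ≅ Z^6, C_1 ≅ Z^12, C_2 ≅ Z^8.

∂_1: C_1 → C_0 sends each edge [p,q] (with p < q) to q − p. For instance
  ∂[4,5] = [5] − [4].
The 6×12 boundary matrix has rank 5 and Smith normal form diag(1,1,1,1,1).

∂_2: C_2 → C_1 acts by ∂[p,q,r] = [q,r] − [p,r] + [p,q]. For instance
  ∂[1,2,5] = [2,5] − [1,5] + [1,2],
  ∂[0,1,3] = [1,3] − [0,3] + [0,1].
This gives a 12×8 integer matrix of rank 7; reducing to Smith normal form yields diagonal entries (1,1,1,1,1,1,1).

Reading off H_k = ker ∂_k / im ∂_{k+1}:

  H_0: rank C_0 − rank ∂_1 = 6 − 5 = 1, and the invariant factors of ∂_1 are all 1, so H_0 = Z.
  H_1: rank ker ∂_1 − rank ∂_2 = (12 − 5) − 7 = 0, and the invariant factors of ∂_2 are all 1, so H_1 = 0.
  H_2: rank ker ∂_2 − rank ∂_3 = (8 − 7) − 0 = 1, and there is no ∂_3, so H_2 = Z.

As a check, the Euler characteristic is 6 − 12 + 8 = 2, which agrees with 1 − 0 + 1 = 2.

H_0 = Z,  H_1 = 0,  H_2 = Z.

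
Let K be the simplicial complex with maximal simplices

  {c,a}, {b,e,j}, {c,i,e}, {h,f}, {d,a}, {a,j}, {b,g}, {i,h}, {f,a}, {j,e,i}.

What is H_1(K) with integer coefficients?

H_1 ≅ Z^2.

Fix the vertex order a < b < c < d < e < f < g < h < i < j and write every simplex with vertices in increasing order. Then dim K = 2 and the simplices of K are:

  0-simplices (10): a, b, c, d, e, f, g, h, i, j
  1-simplices (14): ac, ad, af, aj, be, bg, bj, ce, ci, ei, ej, fh, hi, ij
  2-simplices (3): bej, cei, eij

giving chain groups C_0 ≅ Z^10, C_1 ≅ Z^14, C_2 ≅ Z^3.

Boundary ∂_1: C_1 → C_0 sends each edge [p,q] (with p < q) to q − p. For instance
  ∂ac = c − a.
As a 10×14 matrix over Z this has rank 9, with invariant factors (1,1,1,1,1,1,1,1,1).

∂_2: C_2 → C_1 maps a triangle to the signed sum of its edges. For instance
  ∂eij = ij − ej + ei,
  ∂bej = ej − bj + be.
This gives a 14×3 integer matrix of rank 3; reducing to Smith normal form yields diagonal entries (1,1,1).

From H_k ≅ ker(∂_k) / im(∂_{k+1}) we obtain:

  H_1: rank ker ∂_1 − rank ∂_2 = (14 − 9) − 3 = 2, and the invariant factors of ∂_2 are all 1, so H_1 = Z^2.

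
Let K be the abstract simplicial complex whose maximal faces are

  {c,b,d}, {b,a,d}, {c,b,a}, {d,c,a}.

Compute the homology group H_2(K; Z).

Order the vertices as a < b < c < d. Listing each simplex with vertices in this order, K has dimension 2 with simplices:

  0-simplices (4): a, b, c, d
  1-simplices (6): ab, ac, ad, bc, bd, cd
  2-simplices (4): abc, abd, acd, bcd

so the chain groups are C_0 ≅ Z^4, C_1 ≅ Z^6, C_2 ≅ Z^4.

∂_1: C_1 → C_0 is given by ∂[p,q] = [q] − [p].
The resulting 4×6 matrix has rank 3, and its Smith normal form has invariant factors (1,1,1).

The boundary map ∂_2: C_2 → C_1 maps a triangle to the signed sum of its edges. For instance
  ∂bcd = cd − bd + bc,
  ∂abd = bd − ad + ab.
This gives a 6×4 integer matrix of rank 3; reducing to Smith normal form yields diagonal entries (1,1,1).

Reading off H_k = ker ∂_k / im ∂_{k+1}:

  H_2: rank ker ∂_2 − rank ∂_3 = (4 − 3) − 0 = 1, and there is no ∂_3, so H_2 = Z.

H_2 = Z.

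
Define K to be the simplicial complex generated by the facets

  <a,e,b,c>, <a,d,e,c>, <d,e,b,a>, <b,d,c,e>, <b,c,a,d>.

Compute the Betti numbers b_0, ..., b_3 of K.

b_0 = 1, b_1 = 0, b_2 = 0, b_3 = 1.

K has 5 vertices, 10 edges, 10 triangles, 5 3-simplices.
rank ∂_0 = 0, rank ∂_1 = 4 ⇒ b_0 = 5 − 0 − 4 = 1; all invariant factors of ∂_1 are 1 so no torsion. So H_0 ≅ Z.
rank ∂_1 = 4, rank ∂_2 = 6 ⇒ b_1 = 10 − 4 − 6 = 0; all invariant factors of ∂_2 are 1 so no torsion. So H_1 ≅ 0.
rank ∂_2 = 6, rank ∂_3 = 4 ⇒ b_2 = 10 − 6 − 4 = 0; all invariant factors of ∂_3 are 1 so no torsion. So H_2 ≅ 0.
rank ∂_3 = 4, rank ∂_4 = 0 ⇒ b_3 = 5 − 4 − 0 = 1. So H_3 ≅ Z.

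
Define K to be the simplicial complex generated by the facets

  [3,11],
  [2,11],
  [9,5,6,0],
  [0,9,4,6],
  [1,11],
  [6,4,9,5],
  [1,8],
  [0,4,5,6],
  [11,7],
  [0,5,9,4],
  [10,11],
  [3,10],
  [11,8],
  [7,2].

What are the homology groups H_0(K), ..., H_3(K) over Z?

Fix the vertex order 0 < 1 < 2 < 3 < 4 < 5 < 6 < 7 < 8 < 9 < 10 < 11 and write every simplex with vertices in increasing order. Then dim K = 3 and the simplices of K are:

  0-simplices (12): [0], [1], [2], [3], [4], [5], [6], [7], [8], [9], [10], [11]
  1-simplices (19): [0,4], [0,5], [0,6], [0,9], [1,8], [1,11], [2,7], [2,11], [3,10], [3,11], [4,5], [4,6], [4,9], [5,6], [5,9], [6,9], [7,11], [8,11], [10,11]
  2-simplices (10): [0,4,5], [0,4,6], [0,4,9], [0,5,6], [0,5,9], [0,6,9], [4,5,6], [4,5,9], [4,6,9], [5,6,9]
  3-simplices (5): [0,4,5,6], [0,4,5,9], [0,4,6,9], [0,5,6,9], [4,5,6,9]

so the chain groups are C_0 ≅ Z^12, C_1 ≅ Z^19, C_2 ≅ Z^10, C_3 ≅ Z^5.

∂_1: C_1 → C_0 maps an edge to its endpoints' difference, ∂[p,q] = q − p. For instance
  ∂[4,5] = [5] − [4].
The resulting 12×19 matrix has rank 10, and its Smith normal form has invariant factors (1,1,1,1,1,1,1,1,1,1).

∂_2: C_2 → C_1 acts by ∂[p,q,r] = [q,r] − [p,r] + [p,q]. For instance
  ∂[4,5,9] = [5,9] − [4,9] + [4,5],
  ∂[0,5,6] = [5,6] − [0,6] + [0,5].
This gives a 19×10 integer matrix of rank 6; reducing to Smith normal form yields diagonal entries (1,1,1,1,1,1).

∂_3: C_3 → C_2 sends each 3-simplex σ to the alternating sum Σ_i (−1)^i (σ with its i-th vertex removed). For instance
  ∂[4,5,6,9] = [5,6,9] − [4,6,9] + [4,5,9] − [4,5,6],
  ∂[0,4,6,9] = [4,6,9] − [0,6,9] + [0,4,9] − [0,4,6].
As a 10×5 matrix over Z this has rank 4, with invariant factors (1,1,1,1).

From H_k ≅ ker(∂_k) / im(∂_{k+1}) we obtain:

  H_0: rank C_0 − rank ∂_1 = 12 − 10 = 2, and the invariant factors of ∂_1 are all 1, so H_0 = Z^2.
  H_1: rank ker ∂_1 − rank ∂_2 = (19 − 10) − 6 = 3, and the invariant factors of ∂_2 are all 1, so H_1 = Z^3.
  H_2: rank ker ∂_2 − rank ∂_3 = (10 − 6) − 4 = 0, and the invariant factors of ∂_3 are all 1, so H_2 = 0.
  H_3: rank ker ∂_3 − rank ∂_4 = (5 − 4) − 0 = 1, and there is no ∂_4, so H_3 = Z.

H_0 = Z^2,  H_1 = Z^3,  H_2 = 0,  H_3 = Z.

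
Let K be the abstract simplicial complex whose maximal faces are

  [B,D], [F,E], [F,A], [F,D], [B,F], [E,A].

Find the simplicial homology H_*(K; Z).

H_0 ≅ Z,  H_1 ≅ Z^2.

Fix the vertex order A < B < D < E < F and write every simplex with vertices in increasing order. Then dim K = 1 and the simplices of K are:

  0-simplices (5): A, B, D, E, F
  1-simplices (6): AE, AF, BD, BF, DF, EF

so the chain groups are C_0 ≅ Z^5, C_1 ≅ Z^6.

Boundary ∂_1: C_1 → C_0 is given by ∂[p,q] = [q] − [p]. For instance
  ∂DF = F − D.
The 5×6 boundary matrix has rank 4 and Smith normal form diag(1,1,1,1).

Now H_k = ker ∂_k / im ∂_{k+1}, so:

  H_0: rank C_0 − rank ∂_1 = 5 − 4 = 1, and the invariant factors of ∂_1 are all 1, so H_0 ≅ Z.
  H_1: rank ker ∂_1 − rank ∂_2 = (6 − 4) − 0 = 2, and there is no ∂_2, so H_1 ≅ Z^2.

(K is a triangulation of a wedge of 2 circles.)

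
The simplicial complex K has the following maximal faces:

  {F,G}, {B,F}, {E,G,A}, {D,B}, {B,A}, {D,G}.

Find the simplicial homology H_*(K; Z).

H_0 ≅ Z,  H_1 ≅ Z^2,  H_2 = 0.

Order the vertices as A < B < D < E < F < G. Listing each simplex with vertices in this order, K has dimension 2 with simplices:

  0-simplices (6): A, B, D, E, F, G
  1-simplices (8): AB, AE, AG, BD, BF, DG, EG, FG
  2-simplices (1): AEG

so the chain groups are C_0 ≅ Z^6, C_1 ≅ Z^8, C_2 ≅ Z^1.

∂_1: C_1 → C_0 is given by ∂[p,q] = [q] − [p]. For instance
  ∂AE = E − A.
As a 6×8 matrix over Z this has rank 5, with invariant factors (1,1,1,1,1).

∂_2: C_2 → C_1 maps a triangle to the signed sum of its edges. For instance
  ∂AEG = EG − AG + AE.
The resulting 8×1 matrix has rank 1, and its Smith normal form has invariant factors (1).

Reading off H_k = ker ∂_k / im ∂_{k+1}:

  H_0: rank C_0 − rank ∂_1 = 6 − 5 = 1, and the invariant factors of ∂_1 are all 1, so H_0 = Z.
  H_1: rank ker ∂_1 − rank ∂_2 = (8 − 5) − 1 = 2, and the invariant factors of ∂_2 are all 1, so H_1 = Z^2.
  H_2: rank ker ∂_2 − rank ∂_3 = (1 − 1) − 0 = 0, and there is no ∂_3, so H_2 = 0.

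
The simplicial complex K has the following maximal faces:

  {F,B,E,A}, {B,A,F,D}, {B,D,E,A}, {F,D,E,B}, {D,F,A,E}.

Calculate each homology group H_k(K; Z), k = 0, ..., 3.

H_0 ≅ Z,  H_1 = 0,  H_2 = 0,  H_3 ≅ Z.

Order the vertices as A < B < D < E < F. Listing each simplex with vertices in this order, K has dimension 3 with simplices:

  0-simplices (5): A, B, D, E, F
  1-simplices (10): AB, AD, AE, AF, BD, BE, BF, DE, DF, EF
  2-simplices (10): ABD, ABE, ABF, ADE, ADF, AEF, BDE, BDF, BEF, DEF
  3-simplices (5): ABDE, ABDF, ABEF, ADEF, BDEF

giving chain groups C_0 ≅ Z^5, C_1 ≅ Z^10, C_2 ≅ Z^10, C_3 ≅ Z^5.

Boundary ∂_1: C_1 → C_0 maps an edge to its endpoints' difference, ∂[p,q] = q − p.
The resulting 5×10 matrix has rank 4, and its Smith normal form has invariant factors (1,1,1,1).

Boundary ∂_2: C_2 → C_1 maps a triangle to the signed sum of its edges. For instance
  ∂BDF = DF − BF + BD,
  ∂BEF = EF − BF + BE.
The resulting 10×10 matrix has rank 6, and its Smith normal form has invariant factors (1,1,1,1,1,1).

∂_3: C_3 → C_2 sends each 3-simplex σ to the alternating sum Σ_i (−1)^i (σ with its i-th vertex removed). For instance
  ∂ABEF = BEF − AEF + ABF − ABE,
  ∂BDEF = DEF − BEF + BDF − BDE.
The 10×5 boundary matrix has rank 4 and Smith normal form diag(1,1,1,1).

Now H_k = ker ∂_k / im ∂_{k+1}, so:

  H_0: rank C_0 − rank ∂_1 = 5 − 4 = 1, and the invariant factors of ∂_1 are all 1, so H_0 ≅ Z.
  H_1: rank ker ∂_1 − rank ∂_2 = (10 − 4) − 6 = 0, and the invariant factors of ∂_2 are all 1, so H_1 ≅ 0.
  H_2: rank ker ∂_2 − rank ∂_3 = (10 − 6) − 4 = 0, and the invariant factors of ∂_3 are all 1, so H_2 ≅ 0.
  H_3: rank ker ∂_3 − rank ∂_4 = (5 − 4) − 0 = 1, and there is no ∂_4, so H_3 ≅ Z.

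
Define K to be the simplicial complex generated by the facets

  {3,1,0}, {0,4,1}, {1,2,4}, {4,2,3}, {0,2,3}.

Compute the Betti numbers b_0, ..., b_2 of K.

b_0 = 1, b_1 = 1, b_2 = 0.

Order the vertices as 0 < 1 < 2 < 3 < 4. Listing each simplex with vertices in this order, K has dimension 2 with simplices:

  0-simplices (5): [0], [1], [2], [3], [4]
  1-simplices (10): [0,1], [0,2], [0,3], [0,4], [1,2], [1,3], [1,4], [2,3], [2,4], [3,4]
  2-simplices (5): [0,1,3], [0,1,4], [0,2,3], [1,2,4], [2,3,4]

so the chain groups are C_0 ≅ Z^5, C_1 ≅ Z^10, C_2 ≅ Z^5.

The boundary map ∂_1: C_1 → C_0 sends each edge [p,q] (with p < q) to q − p.
The 5×10 boundary matrix has rank 4 and Smith normal form diag(1,1,1,1).

∂_2: C_2 → C_1 acts by ∂[p,q,r] = [q,r] − [p,r] + [p,q]. For instance
  ∂[2,3,4] = [3,4] − [2,4] + [2,3],
  ∂[0,1,3] = [1,3] − [0,3] + [0,1].
The resulting 10×5 matrix has rank 5, and its Smith normal form has invariant factors (1,1,1,1,1).

Reading off H_k = ker ∂_k / im ∂_{k+1}:

  H_0: rank C_0 − rank ∂_1 = 5 − 4 = 1, and the invariant factors of ∂_1 are all 1, so H_0 ≅ Z.
  H_1: rank ker ∂_1 − rank ∂_2 = (10 − 4) − 5 = 1, and the invariant factors of ∂_2 are all 1, so H_1 ≅ Z.
  H_2: rank ker ∂_2 − rank ∂_3 = (5 − 5) − 0 = 0, and there is no ∂_3, so H_2 ≅ 0.

As a check, the Euler characteristic is 5 − 10 + 5 = 0, which agrees with 1 − 1 + 0 = 0.

Hence the Betti numbers are b_0 = 1, b_1 = 1, b_2 = 0.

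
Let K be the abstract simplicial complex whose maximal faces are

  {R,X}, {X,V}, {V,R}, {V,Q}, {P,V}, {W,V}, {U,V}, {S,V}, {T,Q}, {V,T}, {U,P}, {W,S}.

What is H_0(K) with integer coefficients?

Fix the vertex order P < Q < R < S < T < U < V < W < X and write every simplex with vertices in increasing order. Then dim K = 1 and the simplices of K are:

  0-simplices (9): P, Q, R, S, T, U, V, W, X
  1-simplices (12): PU, PV, QT, QV, RV, RX, SV, SW, TV, UV, VW, VX

so the chain groups are C_0 ≅ Z^9, C_1 ≅ Z^12.

Boundary ∂_1: C_1 → C_0 sends each edge [p,q] (with p < q) to q − p.
The 9×12 boundary matrix has rank 8 and Smith normal form diag(1,1,1,1,1,1,1,1).

From H_k ≅ ker(∂_k) / im(∂_{k+1}) we obtain:

  H_0: rank C_0 − rank ∂_1 = 9 − 8 = 1, and the invariant factors of ∂_1 are all 1, so H_0 ≅ Z.

H_0 ≅ Z.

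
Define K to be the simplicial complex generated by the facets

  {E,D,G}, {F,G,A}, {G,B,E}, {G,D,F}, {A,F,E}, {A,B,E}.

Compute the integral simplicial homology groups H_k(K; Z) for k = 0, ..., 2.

H_0 ≅ Z,  H_1 ≅ Z,  H_2 = 0.

K has 6 vertices, 12 edges, 6 triangles.
rank ∂_0 = 0, rank ∂_1 = 5 ⇒ b_0 = 6 − 0 − 5 = 1; all invariant factors of ∂_1 are 1 so no torsion. So H_0 = Z.
rank ∂_1 = 5, rank ∂_2 = 6 ⇒ b_1 = 12 − 5 − 6 = 1; all invariant factors of ∂_2 are 1 so no torsion. So H_1 = Z.
rank ∂_2 = 6, rank ∂_3 = 0 ⇒ b_2 = 6 − 6 − 0 = 0. So H_2 = 0.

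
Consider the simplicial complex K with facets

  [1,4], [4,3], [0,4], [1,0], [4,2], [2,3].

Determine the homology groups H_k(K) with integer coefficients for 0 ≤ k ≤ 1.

H_0 ≅ Z,  H_1 ≅ Z^2.

Fix the vertex order 0 < 1 < 2 < 3 < 4 and write every simplex with vertices in increasing order. Then dim K = 1 and the simplices of K are:

  0-simplices (5): [0], [1], [2], [3], [4]
  1-simplices (6): [0,1], [0,4], [1,4], [2,3], [2,4], [3,4]

giving chain groups C_0 ≅ Z^5, C_1 ≅ Z^6.

∂_1: C_1 → C_0 sends each edge [p,q] (with p < q) to q − p. For instance
  ∂[0,4] = [4] − [0].
The resulting 5×6 matrix has rank 4, and its Smith normal form has invariant factors (1,1,1,1).

Computing H_k = (kernel of ∂_k) / (image of ∂_{k+1}):

  H_0: rank C_0 − rank ∂_1 = 5 − 4 = 1, and the invariant factors of ∂_1 are all 1, so H_0 = Z.
  H_1: rank ker ∂_1 − rank ∂_2 = (6 − 4) − 0 = 2, and there is no ∂_2, so H_1 = Z^2.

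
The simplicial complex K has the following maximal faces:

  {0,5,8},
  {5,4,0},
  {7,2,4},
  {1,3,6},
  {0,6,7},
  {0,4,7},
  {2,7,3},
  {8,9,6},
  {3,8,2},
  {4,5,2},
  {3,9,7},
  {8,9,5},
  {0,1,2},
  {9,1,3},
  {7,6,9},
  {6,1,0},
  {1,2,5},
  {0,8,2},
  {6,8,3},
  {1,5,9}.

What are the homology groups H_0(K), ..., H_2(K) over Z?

H_0 ≅ Z,  H_1 ≅ Z ⊕ Z/2Z,  H_2 = 0.

Take the total order 0 < 1 < 2 < 3 < 4 < 5 < 6 < 7 < 8 < 9 on the vertex set. Then K (dimension 2) consists of the simplices:

  0-simplices (10): [0], [1], [2], [3], [4], [5], [6], [7], [8], [9]
  1-simplices (30): (30 of them)
  2-simplices (20): (20 of them)

giving chain groups C_0 ≅ Z^10, C_1 ≅ Z^30, C_2 ≅ Z^20.

Boundary ∂_1: C_1 → C_0 is given by ∂[p,q] = [q] − [p].
The resulting 10×30 matrix has rank 9, and its Smith normal form has invariant factors (1,1,1,1,1,1,1,1,1).

Boundary ∂_2: C_2 → C_1 acts by ∂[p,q,r] = [q,r] − [p,r] + [p,q]. For instance
  ∂[6,8,9] = [8,9] − [6,9] + [6,8],
  ∂[0,4,5] = [4,5] − [0,5] + [0,4].
The resulting 30×20 matrix has rank 20, and its Smith normal form has invariant factors (1,1,1,1,1,1,1,1,1,1,1,1,1,1,1,1,1,1,1,2).

Computing H_k = (kernel of ∂_k) / (image of ∂_{k+1}):

  H_0: rank C_0 − rank ∂_1 = 10 − 9 = 1, and the invariant factors of ∂_1 are all 1, so H_0 ≅ Z.
  H_1: rank ker ∂_1 − rank ∂_2 = (30 − 9) − 20 = 1, and ∂_2 has invariant factor 2 > 1, so H_1 ≅ Z ⊕ Z/2Z.
  H_2: rank ker ∂_2 − rank ∂_3 = (20 − 20) − 0 = 0, and there is no ∂_3, so H_2 ≅ 0.

(K is a triangulation of the Klein bottle.)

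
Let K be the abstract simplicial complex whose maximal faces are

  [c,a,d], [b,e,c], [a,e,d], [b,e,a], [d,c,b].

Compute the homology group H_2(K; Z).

H_2 ≅ 0.

We work with the vertex ordering a < b < c < d < e. The simplices of K, each written with vertices in increasing order, are:

  0-simplices (5): a, b, c, d, e
  1-simplices (10): ab, ac, ad, ae, bc, bd, be, cd, ce, de
  2-simplices (5): abe, acd, ade, bcd, bce

Hence C_0 ≅ Z^5, C_1 ≅ Z^10, C_2 ≅ Z^5.

The boundary map ∂_1: C_1 → C_0 sends each edge [p,q] (with p < q) to q − p. For instance
  ∂de = e − d.
The resulting 5×10 matrix has rank 4, and its Smith normal form has invariant factors (1,1,1,1).

The boundary map ∂_2: C_2 → C_1 sends each 2-simplex [p,q,r] to [q,r] − [p,r] + [p,q]. For instance
  ∂bce = ce − be + bc,
  ∂abe = be − ae + ab.
This gives a 10×5 integer matrix of rank 5; reducing to Smith normal form yields diagonal entries (1,1,1,1,1).

Computing H_k = (kernel of ∂_k) / (image of ∂_{k+1}):

  H_2: rank ker ∂_2 − rank ∂_3 = (5 − 5) − 0 = 0, and there is no ∂_3, so H_2 = 0.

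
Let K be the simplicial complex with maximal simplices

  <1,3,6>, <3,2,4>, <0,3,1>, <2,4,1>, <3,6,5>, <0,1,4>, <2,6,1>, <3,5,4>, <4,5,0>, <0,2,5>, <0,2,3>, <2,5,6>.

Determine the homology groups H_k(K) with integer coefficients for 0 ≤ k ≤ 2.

Take the total order 0 < 1 < 2 < 3 < 4 < 5 < 6 on the vertex set. Then K (dimension 2) consists of the simplices:

  0-simplices (7): [0], [1], [2], [3], [4], [5], [6]
  1-simplices (18): [0,1], [0,2], [0,3], [0,4], [0,5], [1,2], [1,3], [1,4], [1,6], [2,3], [2,4], [2,5], [2,6], [3,4], [3,5], [3,6], [4,5], [5,6]
  2-simplices (12): [0,1,3], [0,1,4], [0,2,3], [0,2,5], [0,4,5], [1,2,4], [1,2,6], [1,3,6], [2,3,4], [2,5,6], [3,4,5], [3,5,6]

giving chain groups C_0 ≅ Z^7, C_1 ≅ Z^18, C_2 ≅ Z^12.

The boundary map ∂_1: C_1 → C_0 sends each edge [p,q] (with p < q) to q − p.
The 7×18 boundary matrix has rank 6 and Smith normal form diag(1,1,1,1,1,1).

The boundary map ∂_2: C_2 → C_1 acts by ∂[p,q,r] = [q,r] − [p,r] + [p,q]. For instance
  ∂[1,2,4] = [2,4] − [1,4] + [1,2],
  ∂[0,4,5] = [4,5] − [0,5] + [0,4].
The resulting 18×12 matrix has rank 12, and its Smith normal form has invariant factors (1,1,1,1,1,1,1,1,1,1,1,2).

Reading off H_k = ker ∂_k / im ∂_{k+1}:

  H_0: rank C_0 − rank ∂_1 = 7 − 6 = 1, and the invariant factors of ∂_1 are all 1, so H_0 ≅ Z.
  H_1: rank ker ∂_1 − rank ∂_2 = (18 − 6) − 12 = 0, and ∂_2 has invariant factor 2 > 1, so H_1 ≅ Z_2.
  H_2: rank ker ∂_2 − rank ∂_3 = (12 − 12) − 0 = 0, and there is no ∂_3, so H_2 ≅ 0.

As a check, the Euler characteristic is 7 − 18 + 12 = 1, which agrees with 1 − 0 + 0 = 1.

H_0 = Z,  H_1 = Z_2,  H_2 = 0.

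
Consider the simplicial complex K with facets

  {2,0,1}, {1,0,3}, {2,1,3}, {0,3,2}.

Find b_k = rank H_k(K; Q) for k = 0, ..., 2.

Fix the vertex order 0 < 1 < 2 < 3 and write every simplex with vertices in increasing order. Then dim K = 2 and the simplices of K are:

  0-simplices (4): [0], [1], [2], [3]
  1-simplices (6): [0,1], [0,2], [0,3], [1,2], [1,3], [2,3]
  2-simplices (4): [0,1,2], [0,1,3], [0,2,3], [1,2,3]

giving chain groups C_0 ≅ Z^4, C_1 ≅ Z^6, C_2 ≅ Z^4.

Boundary ∂_1: C_1 → C_0 sends each edge [p,q] (with p < q) to q − p.
The resulting 4×6 matrix has rank 3, and its Smith normal form has invariant factors (1,1,1).

∂_2: C_2 → C_1 sends each 2-simplex [p,q,r] to [q,r] − [p,r] + [p,q]. For instance
  ∂[0,1,3] = [1,3] − [0,3] + [0,1],
  ∂[0,2,3] = [2,3] − [0,3] + [0,2].
The 6×4 boundary matrix has rank 3 and Smith normal form diag(1,1,1).

Computing H_k = (kernel of ∂_k) / (image of ∂_{k+1}):

  H_0: rank C_0 − rank ∂_1 = 4 − 3 = 1, and the invariant factors of ∂_1 are all 1, so H_0 ≅ Z.
  H_1: rank ker ∂_1 − rank ∂_2 = (6 − 3) − 3 = 0, and the invariant factors of ∂_2 are all 1, so H_1 ≅ 0.
  H_2: rank ker ∂_2 − rank ∂_3 = (4 − 3) − 0 = 1, and there is no ∂_3, so H_2 ≅ Z.

Hence the Betti numbers are b_0 = 1, b_1 = 0, b_2 = 1.

b_0 = 1, b_1 = 0, b_2 = 1.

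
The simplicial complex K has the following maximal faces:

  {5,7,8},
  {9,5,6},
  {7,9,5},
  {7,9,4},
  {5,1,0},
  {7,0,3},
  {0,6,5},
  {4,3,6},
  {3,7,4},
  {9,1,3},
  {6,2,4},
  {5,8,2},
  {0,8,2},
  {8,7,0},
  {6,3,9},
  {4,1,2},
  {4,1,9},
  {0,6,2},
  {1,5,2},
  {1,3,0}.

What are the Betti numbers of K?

Fix the vertex order 0 < 1 < 2 < 3 < 4 < 5 < 6 < 7 < 8 < 9 and write every simplex with vertices in increasing order. Then dim K = 2 and the simplices of K are:

  0-simplices (10): [0], [1], [2], [3], [4], [5], [6], [7], [8], [9]
  1-simplices (30): (30 of them)
  2-simplices (20): (20 of them)

giving chain groups C_0 ≅ Z^10, C_1 ≅ Z^30, C_2 ≅ Z^20.

Boundary ∂_1: C_1 → C_0 sends each edge [p,q] (with p < q) to q − p.
This gives a 10×30 integer matrix of rank 9; reducing to Smith normal form yields diagonal entries (1,1,1,1,1,1,1,1,1).

The boundary map ∂_2: C_2 → C_1 maps a triangle to the signed sum of its edges. For instance
  ∂[2,4,6] = [4,6] − [2,6] + [2,4],
  ∂[5,7,9] = [7,9] − [5,9] + [5,7].
The resulting 30×20 matrix has rank 20, and its Smith normal form has invariant factors (1,1,1,1,1,1,1,1,1,1,1,1,1,1,1,1,1,1,1,2).

From H_k ≅ ker(∂_k) / im(∂_{k+1}) we obtain:

  H_0: rank C_0 − rank ∂_1 = 10 − 9 = 1, and the invariant factors of ∂_1 are all 1, so H_0 = Z.
  H_1: rank ker ∂_1 − rank ∂_2 = (30 − 9) − 20 = 1, and ∂_2 has invariant factor 2 > 1, so H_1 = Z ⊕ Z/2Z.
  H_2: rank ker ∂_2 − rank ∂_3 = (20 − 20) − 0 = 0, and there is no ∂_3, so H_2 = 0.

As a check, the Euler characteristic is 10 − 30 + 20 = 0, which agrees with 1 − 1 + 0 = 0.

Hence the Betti numbers are b_0 = 1, b_1 = 1, b_2 = 0.

b_0 = 1, b_1 = 1, b_2 = 0.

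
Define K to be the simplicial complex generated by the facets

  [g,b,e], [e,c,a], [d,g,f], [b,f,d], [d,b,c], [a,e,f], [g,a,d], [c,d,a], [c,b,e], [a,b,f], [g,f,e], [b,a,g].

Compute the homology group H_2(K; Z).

H_2 = 0.

Order the vertices as a < b < c < d < e < f < g. Listing each simplex with vertices in this order, K has dimension 2 with simplices:

  0-simplices (7): a, b, c, d, e, f, g
  1-simplices (18): ab, ac, ad, ae, af, ag, bc, bd, be, bf, bg, cd, ce, df, dg, ef, eg, fg
  2-simplices (12): abf, abg, acd, ace, adg, aef, bcd, bce, bdf, beg, dfg, efg

giving chain groups C_0 ≅ Z^7, C_1 ≅ Z^18, C_2 ≅ Z^12.

∂_1: C_1 → C_0 sends each edge [p,q] (with p < q) to q − p.
This gives a 7×18 integer matrix of rank 6; reducing to Smith normal form yields diagonal entries (1,1,1,1,1,1).

The boundary map ∂_2: C_2 → C_1 maps a triangle to the signed sum of its edges. For instance
  ∂ace = ce − ae + ac,
  ∂beg = eg − bg + be.
The resulting 18×12 matrix has rank 12, and its Smith normal form has invariant factors (1,1,1,1,1,1,1,1,1,1,1,2).

From H_k ≅ ker(∂_k) / im(∂_{k+1}) we obtain:

  H_2: rank ker ∂_2 − rank ∂_3 = (12 − 12) − 0 = 0, and there is no ∂_3, so H_2 ≅ 0.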